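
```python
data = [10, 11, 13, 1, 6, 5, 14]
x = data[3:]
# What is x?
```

data has length 7. The slice data[3:] selects indices [3, 4, 5, 6] (3->1, 4->6, 5->5, 6->14), giving [1, 6, 5, 14].

[1, 6, 5, 14]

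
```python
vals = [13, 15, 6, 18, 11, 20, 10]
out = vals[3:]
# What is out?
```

vals has length 7. The slice vals[3:] selects indices [3, 4, 5, 6] (3->18, 4->11, 5->20, 6->10), giving [18, 11, 20, 10].

[18, 11, 20, 10]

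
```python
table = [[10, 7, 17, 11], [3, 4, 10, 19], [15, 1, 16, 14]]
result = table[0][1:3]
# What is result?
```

table[0] = [10, 7, 17, 11]. table[0] has length 4. The slice table[0][1:3] selects indices [1, 2] (1->7, 2->17), giving [7, 17].

[7, 17]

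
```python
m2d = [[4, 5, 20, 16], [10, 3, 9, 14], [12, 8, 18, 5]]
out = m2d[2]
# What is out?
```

m2d has 3 rows. Row 2 is [12, 8, 18, 5].

[12, 8, 18, 5]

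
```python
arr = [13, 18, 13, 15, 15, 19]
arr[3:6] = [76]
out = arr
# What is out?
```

arr starts as [13, 18, 13, 15, 15, 19] (length 6). The slice arr[3:6] covers indices [3, 4, 5] with values [15, 15, 19]. Replacing that slice with [76] (different length) produces [13, 18, 13, 76].

[13, 18, 13, 76]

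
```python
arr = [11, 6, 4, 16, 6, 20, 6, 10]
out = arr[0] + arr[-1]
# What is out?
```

arr has length 8. arr[0] = 11.
arr has length 8. Negative index -1 maps to positive index 8 + (-1) = 7. arr[7] = 10.
Sum: 11 + 10 = 21.

21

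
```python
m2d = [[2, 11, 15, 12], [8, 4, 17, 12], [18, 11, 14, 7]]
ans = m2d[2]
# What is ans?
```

m2d has 3 rows. Row 2 is [18, 11, 14, 7].

[18, 11, 14, 7]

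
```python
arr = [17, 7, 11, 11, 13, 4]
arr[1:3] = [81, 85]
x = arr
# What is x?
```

arr starts as [17, 7, 11, 11, 13, 4] (length 6). The slice arr[1:3] covers indices [1, 2] with values [7, 11]. Replacing that slice with [81, 85] (same length) produces [17, 81, 85, 11, 13, 4].

[17, 81, 85, 11, 13, 4]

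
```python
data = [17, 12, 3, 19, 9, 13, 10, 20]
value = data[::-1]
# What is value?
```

data has length 8. The slice data[::-1] selects indices [7, 6, 5, 4, 3, 2, 1, 0] (7->20, 6->10, 5->13, 4->9, 3->19, 2->3, 1->12, 0->17), giving [20, 10, 13, 9, 19, 3, 12, 17].

[20, 10, 13, 9, 19, 3, 12, 17]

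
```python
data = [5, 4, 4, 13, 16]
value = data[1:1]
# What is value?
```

data has length 5. The slice data[1:1] resolves to an empty index range, so the result is [].

[]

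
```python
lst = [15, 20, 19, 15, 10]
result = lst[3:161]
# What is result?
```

lst has length 5. The slice lst[3:161] selects indices [3, 4] (3->15, 4->10), giving [15, 10].

[15, 10]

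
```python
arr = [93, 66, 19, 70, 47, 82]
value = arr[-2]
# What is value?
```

arr has length 6. Negative index -2 maps to positive index 6 + (-2) = 4. arr[4] = 47.

47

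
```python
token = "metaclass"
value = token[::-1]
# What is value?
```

token has length 9. The slice token[::-1] selects indices [8, 7, 6, 5, 4, 3, 2, 1, 0] (8->'s', 7->'s', 6->'a', 5->'l', 4->'c', 3->'a', 2->'t', 1->'e', 0->'m'), giving 'ssalcatem'.

'ssalcatem'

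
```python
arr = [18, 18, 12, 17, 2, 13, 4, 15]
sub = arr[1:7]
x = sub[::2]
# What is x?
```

arr has length 8. The slice arr[1:7] selects indices [1, 2, 3, 4, 5, 6] (1->18, 2->12, 3->17, 4->2, 5->13, 6->4), giving [18, 12, 17, 2, 13, 4]. So sub = [18, 12, 17, 2, 13, 4]. sub has length 6. The slice sub[::2] selects indices [0, 2, 4] (0->18, 2->17, 4->13), giving [18, 17, 13].

[18, 17, 13]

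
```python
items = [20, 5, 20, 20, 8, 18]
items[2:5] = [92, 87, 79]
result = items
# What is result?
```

items starts as [20, 5, 20, 20, 8, 18] (length 6). The slice items[2:5] covers indices [2, 3, 4] with values [20, 20, 8]. Replacing that slice with [92, 87, 79] (same length) produces [20, 5, 92, 87, 79, 18].

[20, 5, 92, 87, 79, 18]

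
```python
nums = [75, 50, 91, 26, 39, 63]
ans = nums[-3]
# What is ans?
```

nums has length 6. Negative index -3 maps to positive index 6 + (-3) = 3. nums[3] = 26.

26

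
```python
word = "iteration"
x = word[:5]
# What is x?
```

word has length 9. The slice word[:5] selects indices [0, 1, 2, 3, 4] (0->'i', 1->'t', 2->'e', 3->'r', 4->'a'), giving 'itera'.

'itera'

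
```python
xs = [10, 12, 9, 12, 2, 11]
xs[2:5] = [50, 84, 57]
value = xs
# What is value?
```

xs starts as [10, 12, 9, 12, 2, 11] (length 6). The slice xs[2:5] covers indices [2, 3, 4] with values [9, 12, 2]. Replacing that slice with [50, 84, 57] (same length) produces [10, 12, 50, 84, 57, 11].

[10, 12, 50, 84, 57, 11]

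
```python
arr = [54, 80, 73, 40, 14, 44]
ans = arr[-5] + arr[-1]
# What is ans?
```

arr has length 6. Negative index -5 maps to positive index 6 + (-5) = 1. arr[1] = 80.
arr has length 6. Negative index -1 maps to positive index 6 + (-1) = 5. arr[5] = 44.
Sum: 80 + 44 = 124.

124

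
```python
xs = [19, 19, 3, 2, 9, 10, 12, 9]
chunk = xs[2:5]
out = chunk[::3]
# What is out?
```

xs has length 8. The slice xs[2:5] selects indices [2, 3, 4] (2->3, 3->2, 4->9), giving [3, 2, 9]. So chunk = [3, 2, 9]. chunk has length 3. The slice chunk[::3] selects indices [0] (0->3), giving [3].

[3]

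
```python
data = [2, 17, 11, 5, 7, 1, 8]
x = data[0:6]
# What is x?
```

data has length 7. The slice data[0:6] selects indices [0, 1, 2, 3, 4, 5] (0->2, 1->17, 2->11, 3->5, 4->7, 5->1), giving [2, 17, 11, 5, 7, 1].

[2, 17, 11, 5, 7, 1]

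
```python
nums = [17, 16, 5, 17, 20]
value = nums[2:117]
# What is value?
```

nums has length 5. The slice nums[2:117] selects indices [2, 3, 4] (2->5, 3->17, 4->20), giving [5, 17, 20].

[5, 17, 20]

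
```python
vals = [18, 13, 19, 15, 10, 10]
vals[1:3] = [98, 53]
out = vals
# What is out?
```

vals starts as [18, 13, 19, 15, 10, 10] (length 6). The slice vals[1:3] covers indices [1, 2] with values [13, 19]. Replacing that slice with [98, 53] (same length) produces [18, 98, 53, 15, 10, 10].

[18, 98, 53, 15, 10, 10]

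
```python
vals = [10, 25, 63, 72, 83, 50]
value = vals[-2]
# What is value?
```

vals has length 6. Negative index -2 maps to positive index 6 + (-2) = 4. vals[4] = 83.

83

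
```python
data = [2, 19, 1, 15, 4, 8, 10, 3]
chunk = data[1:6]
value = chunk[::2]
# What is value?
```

data has length 8. The slice data[1:6] selects indices [1, 2, 3, 4, 5] (1->19, 2->1, 3->15, 4->4, 5->8), giving [19, 1, 15, 4, 8]. So chunk = [19, 1, 15, 4, 8]. chunk has length 5. The slice chunk[::2] selects indices [0, 2, 4] (0->19, 2->15, 4->8), giving [19, 15, 8].

[19, 15, 8]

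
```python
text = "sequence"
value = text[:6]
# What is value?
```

text has length 8. The slice text[:6] selects indices [0, 1, 2, 3, 4, 5] (0->'s', 1->'e', 2->'q', 3->'u', 4->'e', 5->'n'), giving 'sequen'.

'sequen'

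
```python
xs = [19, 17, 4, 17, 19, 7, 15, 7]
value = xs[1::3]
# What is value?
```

xs has length 8. The slice xs[1::3] selects indices [1, 4, 7] (1->17, 4->19, 7->7), giving [17, 19, 7].

[17, 19, 7]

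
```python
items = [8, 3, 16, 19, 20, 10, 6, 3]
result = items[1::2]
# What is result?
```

items has length 8. The slice items[1::2] selects indices [1, 3, 5, 7] (1->3, 3->19, 5->10, 7->3), giving [3, 19, 10, 3].

[3, 19, 10, 3]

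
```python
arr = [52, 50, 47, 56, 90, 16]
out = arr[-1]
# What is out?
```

arr has length 6. Negative index -1 maps to positive index 6 + (-1) = 5. arr[5] = 16.

16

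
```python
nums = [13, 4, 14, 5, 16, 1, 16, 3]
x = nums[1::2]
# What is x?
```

nums has length 8. The slice nums[1::2] selects indices [1, 3, 5, 7] (1->4, 3->5, 5->1, 7->3), giving [4, 5, 1, 3].

[4, 5, 1, 3]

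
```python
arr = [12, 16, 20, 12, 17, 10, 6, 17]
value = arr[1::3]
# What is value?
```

arr has length 8. The slice arr[1::3] selects indices [1, 4, 7] (1->16, 4->17, 7->17), giving [16, 17, 17].

[16, 17, 17]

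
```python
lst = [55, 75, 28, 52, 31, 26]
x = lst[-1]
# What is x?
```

lst has length 6. Negative index -1 maps to positive index 6 + (-1) = 5. lst[5] = 26.

26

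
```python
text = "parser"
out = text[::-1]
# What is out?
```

text has length 6. The slice text[::-1] selects indices [5, 4, 3, 2, 1, 0] (5->'r', 4->'e', 3->'s', 2->'r', 1->'a', 0->'p'), giving 'resrap'.

'resrap'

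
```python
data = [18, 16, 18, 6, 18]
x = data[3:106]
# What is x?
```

data has length 5. The slice data[3:106] selects indices [3, 4] (3->6, 4->18), giving [6, 18].

[6, 18]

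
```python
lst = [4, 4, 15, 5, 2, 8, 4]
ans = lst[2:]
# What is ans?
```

lst has length 7. The slice lst[2:] selects indices [2, 3, 4, 5, 6] (2->15, 3->5, 4->2, 5->8, 6->4), giving [15, 5, 2, 8, 4].

[15, 5, 2, 8, 4]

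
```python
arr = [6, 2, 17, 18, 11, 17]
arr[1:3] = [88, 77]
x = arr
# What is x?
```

arr starts as [6, 2, 17, 18, 11, 17] (length 6). The slice arr[1:3] covers indices [1, 2] with values [2, 17]. Replacing that slice with [88, 77] (same length) produces [6, 88, 77, 18, 11, 17].

[6, 88, 77, 18, 11, 17]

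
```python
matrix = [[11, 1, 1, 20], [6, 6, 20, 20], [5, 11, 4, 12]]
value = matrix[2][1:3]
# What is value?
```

matrix[2] = [5, 11, 4, 12]. matrix[2] has length 4. The slice matrix[2][1:3] selects indices [1, 2] (1->11, 2->4), giving [11, 4].

[11, 4]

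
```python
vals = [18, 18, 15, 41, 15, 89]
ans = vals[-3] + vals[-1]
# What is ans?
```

vals has length 6. Negative index -3 maps to positive index 6 + (-3) = 3. vals[3] = 41.
vals has length 6. Negative index -1 maps to positive index 6 + (-1) = 5. vals[5] = 89.
Sum: 41 + 89 = 130.

130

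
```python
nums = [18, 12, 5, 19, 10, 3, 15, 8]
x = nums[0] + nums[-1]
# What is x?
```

nums has length 8. nums[0] = 18.
nums has length 8. Negative index -1 maps to positive index 8 + (-1) = 7. nums[7] = 8.
Sum: 18 + 8 = 26.

26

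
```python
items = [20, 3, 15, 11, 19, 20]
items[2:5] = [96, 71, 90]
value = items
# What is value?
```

items starts as [20, 3, 15, 11, 19, 20] (length 6). The slice items[2:5] covers indices [2, 3, 4] with values [15, 11, 19]. Replacing that slice with [96, 71, 90] (same length) produces [20, 3, 96, 71, 90, 20].

[20, 3, 96, 71, 90, 20]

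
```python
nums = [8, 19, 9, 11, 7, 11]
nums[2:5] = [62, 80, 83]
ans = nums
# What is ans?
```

nums starts as [8, 19, 9, 11, 7, 11] (length 6). The slice nums[2:5] covers indices [2, 3, 4] with values [9, 11, 7]. Replacing that slice with [62, 80, 83] (same length) produces [8, 19, 62, 80, 83, 11].

[8, 19, 62, 80, 83, 11]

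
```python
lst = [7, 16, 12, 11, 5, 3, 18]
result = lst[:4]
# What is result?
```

lst has length 7. The slice lst[:4] selects indices [0, 1, 2, 3] (0->7, 1->16, 2->12, 3->11), giving [7, 16, 12, 11].

[7, 16, 12, 11]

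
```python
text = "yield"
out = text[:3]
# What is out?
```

text has length 5. The slice text[:3] selects indices [0, 1, 2] (0->'y', 1->'i', 2->'e'), giving 'yie'.

'yie'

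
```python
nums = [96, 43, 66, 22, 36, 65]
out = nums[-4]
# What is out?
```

nums has length 6. Negative index -4 maps to positive index 6 + (-4) = 2. nums[2] = 66.

66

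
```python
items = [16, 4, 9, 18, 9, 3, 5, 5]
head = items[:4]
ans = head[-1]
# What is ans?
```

items has length 8. The slice items[:4] selects indices [0, 1, 2, 3] (0->16, 1->4, 2->9, 3->18), giving [16, 4, 9, 18]. So head = [16, 4, 9, 18]. Then head[-1] = 18.

18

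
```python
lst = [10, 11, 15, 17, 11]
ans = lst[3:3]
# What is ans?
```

lst has length 5. The slice lst[3:3] resolves to an empty index range, so the result is [].

[]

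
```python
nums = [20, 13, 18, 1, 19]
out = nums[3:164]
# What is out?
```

nums has length 5. The slice nums[3:164] selects indices [3, 4] (3->1, 4->19), giving [1, 19].

[1, 19]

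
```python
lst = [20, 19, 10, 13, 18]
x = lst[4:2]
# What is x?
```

lst has length 5. The slice lst[4:2] resolves to an empty index range, so the result is [].

[]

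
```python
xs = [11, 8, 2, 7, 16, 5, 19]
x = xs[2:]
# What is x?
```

xs has length 7. The slice xs[2:] selects indices [2, 3, 4, 5, 6] (2->2, 3->7, 4->16, 5->5, 6->19), giving [2, 7, 16, 5, 19].

[2, 7, 16, 5, 19]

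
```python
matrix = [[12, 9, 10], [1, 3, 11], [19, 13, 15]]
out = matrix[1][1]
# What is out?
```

matrix[1] = [1, 3, 11]. Taking column 1 of that row yields 3.

3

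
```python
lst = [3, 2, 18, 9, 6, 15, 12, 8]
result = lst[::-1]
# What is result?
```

lst has length 8. The slice lst[::-1] selects indices [7, 6, 5, 4, 3, 2, 1, 0] (7->8, 6->12, 5->15, 4->6, 3->9, 2->18, 1->2, 0->3), giving [8, 12, 15, 6, 9, 18, 2, 3].

[8, 12, 15, 6, 9, 18, 2, 3]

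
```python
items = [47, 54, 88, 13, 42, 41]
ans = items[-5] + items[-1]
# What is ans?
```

items has length 6. Negative index -5 maps to positive index 6 + (-5) = 1. items[1] = 54.
items has length 6. Negative index -1 maps to positive index 6 + (-1) = 5. items[5] = 41.
Sum: 54 + 41 = 95.

95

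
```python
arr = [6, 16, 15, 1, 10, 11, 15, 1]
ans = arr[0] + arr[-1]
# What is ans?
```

arr has length 8. arr[0] = 6.
arr has length 8. Negative index -1 maps to positive index 8 + (-1) = 7. arr[7] = 1.
Sum: 6 + 1 = 7.

7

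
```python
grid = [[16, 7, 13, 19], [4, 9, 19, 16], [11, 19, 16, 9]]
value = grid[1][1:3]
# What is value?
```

grid[1] = [4, 9, 19, 16]. grid[1] has length 4. The slice grid[1][1:3] selects indices [1, 2] (1->9, 2->19), giving [9, 19].

[9, 19]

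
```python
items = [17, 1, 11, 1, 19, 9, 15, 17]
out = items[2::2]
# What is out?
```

items has length 8. The slice items[2::2] selects indices [2, 4, 6] (2->11, 4->19, 6->15), giving [11, 19, 15].

[11, 19, 15]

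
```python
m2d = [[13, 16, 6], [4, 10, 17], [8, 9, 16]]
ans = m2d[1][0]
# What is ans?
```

m2d[1] = [4, 10, 17]. Taking column 0 of that row yields 4.

4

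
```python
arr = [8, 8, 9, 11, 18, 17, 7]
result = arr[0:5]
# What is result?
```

arr has length 7. The slice arr[0:5] selects indices [0, 1, 2, 3, 4] (0->8, 1->8, 2->9, 3->11, 4->18), giving [8, 8, 9, 11, 18].

[8, 8, 9, 11, 18]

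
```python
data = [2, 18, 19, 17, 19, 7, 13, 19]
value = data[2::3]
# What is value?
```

data has length 8. The slice data[2::3] selects indices [2, 5] (2->19, 5->7), giving [19, 7].

[19, 7]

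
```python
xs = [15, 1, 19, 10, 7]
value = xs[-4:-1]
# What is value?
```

xs has length 5. The slice xs[-4:-1] selects indices [1, 2, 3] (1->1, 2->19, 3->10), giving [1, 19, 10].

[1, 19, 10]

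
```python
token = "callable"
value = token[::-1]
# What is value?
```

token has length 8. The slice token[::-1] selects indices [7, 6, 5, 4, 3, 2, 1, 0] (7->'e', 6->'l', 5->'b', 4->'a', 3->'l', 2->'l', 1->'a', 0->'c'), giving 'elballac'.

'elballac'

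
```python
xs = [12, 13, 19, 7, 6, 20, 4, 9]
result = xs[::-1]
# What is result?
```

xs has length 8. The slice xs[::-1] selects indices [7, 6, 5, 4, 3, 2, 1, 0] (7->9, 6->4, 5->20, 4->6, 3->7, 2->19, 1->13, 0->12), giving [9, 4, 20, 6, 7, 19, 13, 12].

[9, 4, 20, 6, 7, 19, 13, 12]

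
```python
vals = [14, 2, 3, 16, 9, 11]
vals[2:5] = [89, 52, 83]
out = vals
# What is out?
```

vals starts as [14, 2, 3, 16, 9, 11] (length 6). The slice vals[2:5] covers indices [2, 3, 4] with values [3, 16, 9]. Replacing that slice with [89, 52, 83] (same length) produces [14, 2, 89, 52, 83, 11].

[14, 2, 89, 52, 83, 11]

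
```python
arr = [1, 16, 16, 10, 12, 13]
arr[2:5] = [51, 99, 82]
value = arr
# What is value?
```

arr starts as [1, 16, 16, 10, 12, 13] (length 6). The slice arr[2:5] covers indices [2, 3, 4] with values [16, 10, 12]. Replacing that slice with [51, 99, 82] (same length) produces [1, 16, 51, 99, 82, 13].

[1, 16, 51, 99, 82, 13]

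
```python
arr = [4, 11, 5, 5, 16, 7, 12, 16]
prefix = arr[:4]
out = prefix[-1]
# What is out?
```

arr has length 8. The slice arr[:4] selects indices [0, 1, 2, 3] (0->4, 1->11, 2->5, 3->5), giving [4, 11, 5, 5]. So prefix = [4, 11, 5, 5]. Then prefix[-1] = 5.

5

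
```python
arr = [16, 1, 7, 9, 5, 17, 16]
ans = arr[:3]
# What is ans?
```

arr has length 7. The slice arr[:3] selects indices [0, 1, 2] (0->16, 1->1, 2->7), giving [16, 1, 7].

[16, 1, 7]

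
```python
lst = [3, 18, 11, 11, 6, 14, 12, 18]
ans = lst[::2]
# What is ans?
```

lst has length 8. The slice lst[::2] selects indices [0, 2, 4, 6] (0->3, 2->11, 4->6, 6->12), giving [3, 11, 6, 12].

[3, 11, 6, 12]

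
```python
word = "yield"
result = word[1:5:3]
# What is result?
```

word has length 5. The slice word[1:5:3] selects indices [1, 4] (1->'i', 4->'d'), giving 'id'.

'id'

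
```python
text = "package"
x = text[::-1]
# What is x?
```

text has length 7. The slice text[::-1] selects indices [6, 5, 4, 3, 2, 1, 0] (6->'e', 5->'g', 4->'a', 3->'k', 2->'c', 1->'a', 0->'p'), giving 'egakcap'.

'egakcap'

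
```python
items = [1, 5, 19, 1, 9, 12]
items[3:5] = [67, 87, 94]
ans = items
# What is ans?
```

items starts as [1, 5, 19, 1, 9, 12] (length 6). The slice items[3:5] covers indices [3, 4] with values [1, 9]. Replacing that slice with [67, 87, 94] (different length) produces [1, 5, 19, 67, 87, 94, 12].

[1, 5, 19, 67, 87, 94, 12]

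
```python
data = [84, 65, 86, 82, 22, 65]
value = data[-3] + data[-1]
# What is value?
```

data has length 6. Negative index -3 maps to positive index 6 + (-3) = 3. data[3] = 82.
data has length 6. Negative index -1 maps to positive index 6 + (-1) = 5. data[5] = 65.
Sum: 82 + 65 = 147.

147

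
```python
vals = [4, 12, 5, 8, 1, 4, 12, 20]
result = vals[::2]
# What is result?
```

vals has length 8. The slice vals[::2] selects indices [0, 2, 4, 6] (0->4, 2->5, 4->1, 6->12), giving [4, 5, 1, 12].

[4, 5, 1, 12]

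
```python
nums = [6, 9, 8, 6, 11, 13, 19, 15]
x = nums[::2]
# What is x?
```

nums has length 8. The slice nums[::2] selects indices [0, 2, 4, 6] (0->6, 2->8, 4->11, 6->19), giving [6, 8, 11, 19].

[6, 8, 11, 19]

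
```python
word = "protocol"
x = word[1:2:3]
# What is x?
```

word has length 8. The slice word[1:2:3] selects indices [1] (1->'r'), giving 'r'.

'r'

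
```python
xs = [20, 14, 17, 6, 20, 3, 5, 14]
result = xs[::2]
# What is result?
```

xs has length 8. The slice xs[::2] selects indices [0, 2, 4, 6] (0->20, 2->17, 4->20, 6->5), giving [20, 17, 20, 5].

[20, 17, 20, 5]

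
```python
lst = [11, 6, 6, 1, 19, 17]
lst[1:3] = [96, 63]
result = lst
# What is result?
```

lst starts as [11, 6, 6, 1, 19, 17] (length 6). The slice lst[1:3] covers indices [1, 2] with values [6, 6]. Replacing that slice with [96, 63] (same length) produces [11, 96, 63, 1, 19, 17].

[11, 96, 63, 1, 19, 17]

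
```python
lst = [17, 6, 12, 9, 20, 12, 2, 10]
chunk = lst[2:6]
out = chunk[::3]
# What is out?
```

lst has length 8. The slice lst[2:6] selects indices [2, 3, 4, 5] (2->12, 3->9, 4->20, 5->12), giving [12, 9, 20, 12]. So chunk = [12, 9, 20, 12]. chunk has length 4. The slice chunk[::3] selects indices [0, 3] (0->12, 3->12), giving [12, 12].

[12, 12]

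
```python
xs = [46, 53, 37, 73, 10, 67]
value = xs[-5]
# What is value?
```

xs has length 6. Negative index -5 maps to positive index 6 + (-5) = 1. xs[1] = 53.

53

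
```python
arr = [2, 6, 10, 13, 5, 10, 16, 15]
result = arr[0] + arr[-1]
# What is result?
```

arr has length 8. arr[0] = 2.
arr has length 8. Negative index -1 maps to positive index 8 + (-1) = 7. arr[7] = 15.
Sum: 2 + 15 = 17.

17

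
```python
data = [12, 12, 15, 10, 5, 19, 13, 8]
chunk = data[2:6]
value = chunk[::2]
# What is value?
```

data has length 8. The slice data[2:6] selects indices [2, 3, 4, 5] (2->15, 3->10, 4->5, 5->19), giving [15, 10, 5, 19]. So chunk = [15, 10, 5, 19]. chunk has length 4. The slice chunk[::2] selects indices [0, 2] (0->15, 2->5), giving [15, 5].

[15, 5]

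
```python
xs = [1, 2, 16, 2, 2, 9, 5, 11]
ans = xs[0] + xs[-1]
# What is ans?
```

xs has length 8. xs[0] = 1.
xs has length 8. Negative index -1 maps to positive index 8 + (-1) = 7. xs[7] = 11.
Sum: 1 + 11 = 12.

12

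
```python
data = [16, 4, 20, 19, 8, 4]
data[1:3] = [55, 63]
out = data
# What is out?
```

data starts as [16, 4, 20, 19, 8, 4] (length 6). The slice data[1:3] covers indices [1, 2] with values [4, 20]. Replacing that slice with [55, 63] (same length) produces [16, 55, 63, 19, 8, 4].

[16, 55, 63, 19, 8, 4]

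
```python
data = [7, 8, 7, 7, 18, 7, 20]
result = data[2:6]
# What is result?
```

data has length 7. The slice data[2:6] selects indices [2, 3, 4, 5] (2->7, 3->7, 4->18, 5->7), giving [7, 7, 18, 7].

[7, 7, 18, 7]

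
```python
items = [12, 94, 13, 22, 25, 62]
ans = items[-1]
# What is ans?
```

items has length 6. Negative index -1 maps to positive index 6 + (-1) = 5. items[5] = 62.

62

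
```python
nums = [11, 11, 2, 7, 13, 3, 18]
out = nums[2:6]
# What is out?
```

nums has length 7. The slice nums[2:6] selects indices [2, 3, 4, 5] (2->2, 3->7, 4->13, 5->3), giving [2, 7, 13, 3].

[2, 7, 13, 3]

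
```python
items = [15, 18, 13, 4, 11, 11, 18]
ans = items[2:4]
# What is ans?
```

items has length 7. The slice items[2:4] selects indices [2, 3] (2->13, 3->4), giving [13, 4].

[13, 4]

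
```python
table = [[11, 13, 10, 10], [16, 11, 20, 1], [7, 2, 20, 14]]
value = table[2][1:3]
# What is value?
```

table[2] = [7, 2, 20, 14]. table[2] has length 4. The slice table[2][1:3] selects indices [1, 2] (1->2, 2->20), giving [2, 20].

[2, 20]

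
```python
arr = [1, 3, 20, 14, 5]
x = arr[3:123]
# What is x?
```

arr has length 5. The slice arr[3:123] selects indices [3, 4] (3->14, 4->5), giving [14, 5].

[14, 5]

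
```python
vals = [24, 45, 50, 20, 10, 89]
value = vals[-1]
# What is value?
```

vals has length 6. Negative index -1 maps to positive index 6 + (-1) = 5. vals[5] = 89.

89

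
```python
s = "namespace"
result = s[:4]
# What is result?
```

s has length 9. The slice s[:4] selects indices [0, 1, 2, 3] (0->'n', 1->'a', 2->'m', 3->'e'), giving 'name'.

'name'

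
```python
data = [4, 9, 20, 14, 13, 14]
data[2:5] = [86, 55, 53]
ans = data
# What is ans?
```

data starts as [4, 9, 20, 14, 13, 14] (length 6). The slice data[2:5] covers indices [2, 3, 4] with values [20, 14, 13]. Replacing that slice with [86, 55, 53] (same length) produces [4, 9, 86, 55, 53, 14].

[4, 9, 86, 55, 53, 14]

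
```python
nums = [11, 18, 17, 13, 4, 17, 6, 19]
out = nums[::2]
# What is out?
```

nums has length 8. The slice nums[::2] selects indices [0, 2, 4, 6] (0->11, 2->17, 4->4, 6->6), giving [11, 17, 4, 6].

[11, 17, 4, 6]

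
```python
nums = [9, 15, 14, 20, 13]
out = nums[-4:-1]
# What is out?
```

nums has length 5. The slice nums[-4:-1] selects indices [1, 2, 3] (1->15, 2->14, 3->20), giving [15, 14, 20].

[15, 14, 20]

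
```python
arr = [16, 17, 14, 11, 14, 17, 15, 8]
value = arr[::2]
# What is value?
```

arr has length 8. The slice arr[::2] selects indices [0, 2, 4, 6] (0->16, 2->14, 4->14, 6->15), giving [16, 14, 14, 15].

[16, 14, 14, 15]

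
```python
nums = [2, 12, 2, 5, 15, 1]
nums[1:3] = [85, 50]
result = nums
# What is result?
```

nums starts as [2, 12, 2, 5, 15, 1] (length 6). The slice nums[1:3] covers indices [1, 2] with values [12, 2]. Replacing that slice with [85, 50] (same length) produces [2, 85, 50, 5, 15, 1].

[2, 85, 50, 5, 15, 1]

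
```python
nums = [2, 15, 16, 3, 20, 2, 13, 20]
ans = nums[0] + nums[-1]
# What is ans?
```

nums has length 8. nums[0] = 2.
nums has length 8. Negative index -1 maps to positive index 8 + (-1) = 7. nums[7] = 20.
Sum: 2 + 20 = 22.

22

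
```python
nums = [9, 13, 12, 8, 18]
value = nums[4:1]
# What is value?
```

nums has length 5. The slice nums[4:1] resolves to an empty index range, so the result is [].

[]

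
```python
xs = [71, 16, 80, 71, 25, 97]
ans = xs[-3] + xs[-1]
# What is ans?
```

xs has length 6. Negative index -3 maps to positive index 6 + (-3) = 3. xs[3] = 71.
xs has length 6. Negative index -1 maps to positive index 6 + (-1) = 5. xs[5] = 97.
Sum: 71 + 97 = 168.

168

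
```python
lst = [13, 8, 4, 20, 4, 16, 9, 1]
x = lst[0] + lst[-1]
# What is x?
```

lst has length 8. lst[0] = 13.
lst has length 8. Negative index -1 maps to positive index 8 + (-1) = 7. lst[7] = 1.
Sum: 13 + 1 = 14.

14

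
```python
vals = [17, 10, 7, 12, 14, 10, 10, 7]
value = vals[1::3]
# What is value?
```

vals has length 8. The slice vals[1::3] selects indices [1, 4, 7] (1->10, 4->14, 7->7), giving [10, 14, 7].

[10, 14, 7]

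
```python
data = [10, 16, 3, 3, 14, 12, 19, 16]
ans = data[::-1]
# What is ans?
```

data has length 8. The slice data[::-1] selects indices [7, 6, 5, 4, 3, 2, 1, 0] (7->16, 6->19, 5->12, 4->14, 3->3, 2->3, 1->16, 0->10), giving [16, 19, 12, 14, 3, 3, 16, 10].

[16, 19, 12, 14, 3, 3, 16, 10]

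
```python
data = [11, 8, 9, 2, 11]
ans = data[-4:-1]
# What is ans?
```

data has length 5. The slice data[-4:-1] selects indices [1, 2, 3] (1->8, 2->9, 3->2), giving [8, 9, 2].

[8, 9, 2]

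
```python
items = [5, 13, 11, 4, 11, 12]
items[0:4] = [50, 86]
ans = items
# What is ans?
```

items starts as [5, 13, 11, 4, 11, 12] (length 6). The slice items[0:4] covers indices [0, 1, 2, 3] with values [5, 13, 11, 4]. Replacing that slice with [50, 86] (different length) produces [50, 86, 11, 12].

[50, 86, 11, 12]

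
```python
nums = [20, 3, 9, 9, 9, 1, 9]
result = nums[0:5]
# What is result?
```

nums has length 7. The slice nums[0:5] selects indices [0, 1, 2, 3, 4] (0->20, 1->3, 2->9, 3->9, 4->9), giving [20, 3, 9, 9, 9].

[20, 3, 9, 9, 9]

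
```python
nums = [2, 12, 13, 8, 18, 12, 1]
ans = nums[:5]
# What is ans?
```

nums has length 7. The slice nums[:5] selects indices [0, 1, 2, 3, 4] (0->2, 1->12, 2->13, 3->8, 4->18), giving [2, 12, 13, 8, 18].

[2, 12, 13, 8, 18]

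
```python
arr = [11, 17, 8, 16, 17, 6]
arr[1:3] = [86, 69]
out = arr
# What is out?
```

arr starts as [11, 17, 8, 16, 17, 6] (length 6). The slice arr[1:3] covers indices [1, 2] with values [17, 8]. Replacing that slice with [86, 69] (same length) produces [11, 86, 69, 16, 17, 6].

[11, 86, 69, 16, 17, 6]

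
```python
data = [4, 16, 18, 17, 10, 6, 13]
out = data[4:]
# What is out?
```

data has length 7. The slice data[4:] selects indices [4, 5, 6] (4->10, 5->6, 6->13), giving [10, 6, 13].

[10, 6, 13]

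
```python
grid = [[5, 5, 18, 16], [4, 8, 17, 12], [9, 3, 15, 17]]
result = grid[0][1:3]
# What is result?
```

grid[0] = [5, 5, 18, 16]. grid[0] has length 4. The slice grid[0][1:3] selects indices [1, 2] (1->5, 2->18), giving [5, 18].

[5, 18]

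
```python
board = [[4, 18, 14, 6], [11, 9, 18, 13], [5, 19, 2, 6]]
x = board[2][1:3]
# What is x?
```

board[2] = [5, 19, 2, 6]. board[2] has length 4. The slice board[2][1:3] selects indices [1, 2] (1->19, 2->2), giving [19, 2].

[19, 2]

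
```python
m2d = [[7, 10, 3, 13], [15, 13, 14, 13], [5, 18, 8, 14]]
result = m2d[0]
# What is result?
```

m2d has 3 rows. Row 0 is [7, 10, 3, 13].

[7, 10, 3, 13]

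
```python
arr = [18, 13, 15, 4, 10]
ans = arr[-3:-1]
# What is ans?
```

arr has length 5. The slice arr[-3:-1] selects indices [2, 3] (2->15, 3->4), giving [15, 4].

[15, 4]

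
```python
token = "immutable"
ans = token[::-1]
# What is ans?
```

token has length 9. The slice token[::-1] selects indices [8, 7, 6, 5, 4, 3, 2, 1, 0] (8->'e', 7->'l', 6->'b', 5->'a', 4->'t', 3->'u', 2->'m', 1->'m', 0->'i'), giving 'elbatummi'.

'elbatummi'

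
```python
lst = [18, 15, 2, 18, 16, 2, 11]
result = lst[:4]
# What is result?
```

lst has length 7. The slice lst[:4] selects indices [0, 1, 2, 3] (0->18, 1->15, 2->2, 3->18), giving [18, 15, 2, 18].

[18, 15, 2, 18]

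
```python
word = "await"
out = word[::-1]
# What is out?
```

word has length 5. The slice word[::-1] selects indices [4, 3, 2, 1, 0] (4->'t', 3->'i', 2->'a', 1->'w', 0->'a'), giving 'tiawa'.

'tiawa'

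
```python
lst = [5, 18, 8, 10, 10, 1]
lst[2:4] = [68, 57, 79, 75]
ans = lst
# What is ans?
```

lst starts as [5, 18, 8, 10, 10, 1] (length 6). The slice lst[2:4] covers indices [2, 3] with values [8, 10]. Replacing that slice with [68, 57, 79, 75] (different length) produces [5, 18, 68, 57, 79, 75, 10, 1].

[5, 18, 68, 57, 79, 75, 10, 1]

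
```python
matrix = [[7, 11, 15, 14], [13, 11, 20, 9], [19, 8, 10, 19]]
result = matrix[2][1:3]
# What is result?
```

matrix[2] = [19, 8, 10, 19]. matrix[2] has length 4. The slice matrix[2][1:3] selects indices [1, 2] (1->8, 2->10), giving [8, 10].

[8, 10]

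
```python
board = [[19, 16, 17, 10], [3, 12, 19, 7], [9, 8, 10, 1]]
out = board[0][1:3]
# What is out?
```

board[0] = [19, 16, 17, 10]. board[0] has length 4. The slice board[0][1:3] selects indices [1, 2] (1->16, 2->17), giving [16, 17].

[16, 17]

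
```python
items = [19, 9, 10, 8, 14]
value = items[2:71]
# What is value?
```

items has length 5. The slice items[2:71] selects indices [2, 3, 4] (2->10, 3->8, 4->14), giving [10, 8, 14].

[10, 8, 14]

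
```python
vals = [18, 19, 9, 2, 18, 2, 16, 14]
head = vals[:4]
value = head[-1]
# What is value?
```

vals has length 8. The slice vals[:4] selects indices [0, 1, 2, 3] (0->18, 1->19, 2->9, 3->2), giving [18, 19, 9, 2]. So head = [18, 19, 9, 2]. Then head[-1] = 2.

2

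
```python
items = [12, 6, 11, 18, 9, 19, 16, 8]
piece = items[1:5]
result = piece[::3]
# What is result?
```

items has length 8. The slice items[1:5] selects indices [1, 2, 3, 4] (1->6, 2->11, 3->18, 4->9), giving [6, 11, 18, 9]. So piece = [6, 11, 18, 9]. piece has length 4. The slice piece[::3] selects indices [0, 3] (0->6, 3->9), giving [6, 9].

[6, 9]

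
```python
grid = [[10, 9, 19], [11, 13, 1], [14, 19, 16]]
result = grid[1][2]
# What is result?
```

grid[1] = [11, 13, 1]. Taking column 2 of that row yields 1.

1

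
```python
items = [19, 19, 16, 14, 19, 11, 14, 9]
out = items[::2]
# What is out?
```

items has length 8. The slice items[::2] selects indices [0, 2, 4, 6] (0->19, 2->16, 4->19, 6->14), giving [19, 16, 19, 14].

[19, 16, 19, 14]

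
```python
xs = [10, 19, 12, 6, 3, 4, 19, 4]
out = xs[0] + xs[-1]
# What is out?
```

xs has length 8. xs[0] = 10.
xs has length 8. Negative index -1 maps to positive index 8 + (-1) = 7. xs[7] = 4.
Sum: 10 + 4 = 14.

14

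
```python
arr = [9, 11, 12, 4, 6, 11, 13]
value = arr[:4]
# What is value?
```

arr has length 7. The slice arr[:4] selects indices [0, 1, 2, 3] (0->9, 1->11, 2->12, 3->4), giving [9, 11, 12, 4].

[9, 11, 12, 4]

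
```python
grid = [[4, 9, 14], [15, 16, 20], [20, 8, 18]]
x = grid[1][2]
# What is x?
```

grid[1] = [15, 16, 20]. Taking column 2 of that row yields 20.

20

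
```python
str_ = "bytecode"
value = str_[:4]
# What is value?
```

str_ has length 8. The slice str_[:4] selects indices [0, 1, 2, 3] (0->'b', 1->'y', 2->'t', 3->'e'), giving 'byte'.

'byte'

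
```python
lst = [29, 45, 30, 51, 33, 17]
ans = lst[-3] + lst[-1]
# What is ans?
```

lst has length 6. Negative index -3 maps to positive index 6 + (-3) = 3. lst[3] = 51.
lst has length 6. Negative index -1 maps to positive index 6 + (-1) = 5. lst[5] = 17.
Sum: 51 + 17 = 68.

68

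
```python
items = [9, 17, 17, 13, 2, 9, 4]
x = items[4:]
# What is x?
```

items has length 7. The slice items[4:] selects indices [4, 5, 6] (4->2, 5->9, 6->4), giving [2, 9, 4].

[2, 9, 4]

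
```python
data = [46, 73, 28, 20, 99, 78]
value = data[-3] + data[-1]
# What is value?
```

data has length 6. Negative index -3 maps to positive index 6 + (-3) = 3. data[3] = 20.
data has length 6. Negative index -1 maps to positive index 6 + (-1) = 5. data[5] = 78.
Sum: 20 + 78 = 98.

98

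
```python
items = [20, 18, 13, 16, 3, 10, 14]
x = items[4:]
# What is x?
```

items has length 7. The slice items[4:] selects indices [4, 5, 6] (4->3, 5->10, 6->14), giving [3, 10, 14].

[3, 10, 14]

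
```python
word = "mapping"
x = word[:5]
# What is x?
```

word has length 7. The slice word[:5] selects indices [0, 1, 2, 3, 4] (0->'m', 1->'a', 2->'p', 3->'p', 4->'i'), giving 'mappi'.

'mappi'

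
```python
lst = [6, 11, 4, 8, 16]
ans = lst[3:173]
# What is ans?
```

lst has length 5. The slice lst[3:173] selects indices [3, 4] (3->8, 4->16), giving [8, 16].

[8, 16]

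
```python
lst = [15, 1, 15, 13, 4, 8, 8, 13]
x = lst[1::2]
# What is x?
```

lst has length 8. The slice lst[1::2] selects indices [1, 3, 5, 7] (1->1, 3->13, 5->8, 7->13), giving [1, 13, 8, 13].

[1, 13, 8, 13]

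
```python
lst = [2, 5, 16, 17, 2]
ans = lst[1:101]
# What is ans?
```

lst has length 5. The slice lst[1:101] selects indices [1, 2, 3, 4] (1->5, 2->16, 3->17, 4->2), giving [5, 16, 17, 2].

[5, 16, 17, 2]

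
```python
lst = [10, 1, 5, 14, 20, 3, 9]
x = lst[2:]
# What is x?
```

lst has length 7. The slice lst[2:] selects indices [2, 3, 4, 5, 6] (2->5, 3->14, 4->20, 5->3, 6->9), giving [5, 14, 20, 3, 9].

[5, 14, 20, 3, 9]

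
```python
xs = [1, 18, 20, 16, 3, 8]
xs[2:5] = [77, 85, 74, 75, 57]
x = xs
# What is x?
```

xs starts as [1, 18, 20, 16, 3, 8] (length 6). The slice xs[2:5] covers indices [2, 3, 4] with values [20, 16, 3]. Replacing that slice with [77, 85, 74, 75, 57] (different length) produces [1, 18, 77, 85, 74, 75, 57, 8].

[1, 18, 77, 85, 74, 75, 57, 8]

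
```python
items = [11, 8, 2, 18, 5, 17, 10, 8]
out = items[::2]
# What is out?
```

items has length 8. The slice items[::2] selects indices [0, 2, 4, 6] (0->11, 2->2, 4->5, 6->10), giving [11, 2, 5, 10].

[11, 2, 5, 10]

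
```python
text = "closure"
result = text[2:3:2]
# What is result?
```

text has length 7. The slice text[2:3:2] selects indices [2] (2->'o'), giving 'o'.

'o'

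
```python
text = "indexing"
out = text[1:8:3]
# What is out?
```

text has length 8. The slice text[1:8:3] selects indices [1, 4, 7] (1->'n', 4->'x', 7->'g'), giving 'nxg'.

'nxg'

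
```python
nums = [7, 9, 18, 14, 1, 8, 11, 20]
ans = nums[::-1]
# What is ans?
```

nums has length 8. The slice nums[::-1] selects indices [7, 6, 5, 4, 3, 2, 1, 0] (7->20, 6->11, 5->8, 4->1, 3->14, 2->18, 1->9, 0->7), giving [20, 11, 8, 1, 14, 18, 9, 7].

[20, 11, 8, 1, 14, 18, 9, 7]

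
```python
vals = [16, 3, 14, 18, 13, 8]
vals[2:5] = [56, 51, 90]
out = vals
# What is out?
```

vals starts as [16, 3, 14, 18, 13, 8] (length 6). The slice vals[2:5] covers indices [2, 3, 4] with values [14, 18, 13]. Replacing that slice with [56, 51, 90] (same length) produces [16, 3, 56, 51, 90, 8].

[16, 3, 56, 51, 90, 8]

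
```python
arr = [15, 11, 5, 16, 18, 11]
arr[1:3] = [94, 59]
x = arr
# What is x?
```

arr starts as [15, 11, 5, 16, 18, 11] (length 6). The slice arr[1:3] covers indices [1, 2] with values [11, 5]. Replacing that slice with [94, 59] (same length) produces [15, 94, 59, 16, 18, 11].

[15, 94, 59, 16, 18, 11]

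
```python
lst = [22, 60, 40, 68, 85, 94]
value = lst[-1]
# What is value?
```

lst has length 6. Negative index -1 maps to positive index 6 + (-1) = 5. lst[5] = 94.

94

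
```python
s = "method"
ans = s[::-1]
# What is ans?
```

s has length 6. The slice s[::-1] selects indices [5, 4, 3, 2, 1, 0] (5->'d', 4->'o', 3->'h', 2->'t', 1->'e', 0->'m'), giving 'dohtem'.

'dohtem'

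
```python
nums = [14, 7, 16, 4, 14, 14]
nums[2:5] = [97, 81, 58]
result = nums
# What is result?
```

nums starts as [14, 7, 16, 4, 14, 14] (length 6). The slice nums[2:5] covers indices [2, 3, 4] with values [16, 4, 14]. Replacing that slice with [97, 81, 58] (same length) produces [14, 7, 97, 81, 58, 14].

[14, 7, 97, 81, 58, 14]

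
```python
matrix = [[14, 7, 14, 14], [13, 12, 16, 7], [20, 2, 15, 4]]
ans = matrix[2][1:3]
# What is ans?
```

matrix[2] = [20, 2, 15, 4]. matrix[2] has length 4. The slice matrix[2][1:3] selects indices [1, 2] (1->2, 2->15), giving [2, 15].

[2, 15]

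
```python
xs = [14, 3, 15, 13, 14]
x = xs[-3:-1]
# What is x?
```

xs has length 5. The slice xs[-3:-1] selects indices [2, 3] (2->15, 3->13), giving [15, 13].

[15, 13]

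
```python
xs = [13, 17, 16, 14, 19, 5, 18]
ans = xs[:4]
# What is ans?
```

xs has length 7. The slice xs[:4] selects indices [0, 1, 2, 3] (0->13, 1->17, 2->16, 3->14), giving [13, 17, 16, 14].

[13, 17, 16, 14]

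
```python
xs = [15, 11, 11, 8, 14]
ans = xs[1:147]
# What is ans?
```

xs has length 5. The slice xs[1:147] selects indices [1, 2, 3, 4] (1->11, 2->11, 3->8, 4->14), giving [11, 11, 8, 14].

[11, 11, 8, 14]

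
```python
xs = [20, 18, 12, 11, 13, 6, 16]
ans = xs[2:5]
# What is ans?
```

xs has length 7. The slice xs[2:5] selects indices [2, 3, 4] (2->12, 3->11, 4->13), giving [12, 11, 13].

[12, 11, 13]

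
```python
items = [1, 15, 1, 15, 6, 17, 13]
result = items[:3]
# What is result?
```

items has length 7. The slice items[:3] selects indices [0, 1, 2] (0->1, 1->15, 2->1), giving [1, 15, 1].

[1, 15, 1]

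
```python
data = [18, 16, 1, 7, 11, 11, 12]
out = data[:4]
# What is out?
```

data has length 7. The slice data[:4] selects indices [0, 1, 2, 3] (0->18, 1->16, 2->1, 3->7), giving [18, 16, 1, 7].

[18, 16, 1, 7]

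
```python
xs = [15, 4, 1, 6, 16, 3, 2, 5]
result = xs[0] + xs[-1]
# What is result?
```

xs has length 8. xs[0] = 15.
xs has length 8. Negative index -1 maps to positive index 8 + (-1) = 7. xs[7] = 5.
Sum: 15 + 5 = 20.

20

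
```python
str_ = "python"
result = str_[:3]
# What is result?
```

str_ has length 6. The slice str_[:3] selects indices [0, 1, 2] (0->'p', 1->'y', 2->'t'), giving 'pyt'.

'pyt'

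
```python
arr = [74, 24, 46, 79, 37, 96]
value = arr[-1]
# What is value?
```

arr has length 6. Negative index -1 maps to positive index 6 + (-1) = 5. arr[5] = 96.

96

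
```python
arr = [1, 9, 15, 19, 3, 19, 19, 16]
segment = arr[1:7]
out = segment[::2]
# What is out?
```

arr has length 8. The slice arr[1:7] selects indices [1, 2, 3, 4, 5, 6] (1->9, 2->15, 3->19, 4->3, 5->19, 6->19), giving [9, 15, 19, 3, 19, 19]. So segment = [9, 15, 19, 3, 19, 19]. segment has length 6. The slice segment[::2] selects indices [0, 2, 4] (0->9, 2->19, 4->19), giving [9, 19, 19].

[9, 19, 19]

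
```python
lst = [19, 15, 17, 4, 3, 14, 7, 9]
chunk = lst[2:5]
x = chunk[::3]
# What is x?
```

lst has length 8. The slice lst[2:5] selects indices [2, 3, 4] (2->17, 3->4, 4->3), giving [17, 4, 3]. So chunk = [17, 4, 3]. chunk has length 3. The slice chunk[::3] selects indices [0] (0->17), giving [17].

[17]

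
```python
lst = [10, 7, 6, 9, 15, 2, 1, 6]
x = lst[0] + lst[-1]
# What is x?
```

lst has length 8. lst[0] = 10.
lst has length 8. Negative index -1 maps to positive index 8 + (-1) = 7. lst[7] = 6.
Sum: 10 + 6 = 16.

16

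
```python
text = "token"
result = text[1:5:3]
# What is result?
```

text has length 5. The slice text[1:5:3] selects indices [1, 4] (1->'o', 4->'n'), giving 'on'.

'on'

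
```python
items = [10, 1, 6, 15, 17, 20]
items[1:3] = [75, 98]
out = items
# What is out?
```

items starts as [10, 1, 6, 15, 17, 20] (length 6). The slice items[1:3] covers indices [1, 2] with values [1, 6]. Replacing that slice with [75, 98] (same length) produces [10, 75, 98, 15, 17, 20].

[10, 75, 98, 15, 17, 20]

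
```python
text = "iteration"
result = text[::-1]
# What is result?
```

text has length 9. The slice text[::-1] selects indices [8, 7, 6, 5, 4, 3, 2, 1, 0] (8->'n', 7->'o', 6->'i', 5->'t', 4->'a', 3->'r', 2->'e', 1->'t', 0->'i'), giving 'noitareti'.

'noitareti'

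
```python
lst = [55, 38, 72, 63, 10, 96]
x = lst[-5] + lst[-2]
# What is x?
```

lst has length 6. Negative index -5 maps to positive index 6 + (-5) = 1. lst[1] = 38.
lst has length 6. Negative index -2 maps to positive index 6 + (-2) = 4. lst[4] = 10.
Sum: 38 + 10 = 48.

48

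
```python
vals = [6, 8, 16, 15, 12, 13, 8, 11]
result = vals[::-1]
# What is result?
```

vals has length 8. The slice vals[::-1] selects indices [7, 6, 5, 4, 3, 2, 1, 0] (7->11, 6->8, 5->13, 4->12, 3->15, 2->16, 1->8, 0->6), giving [11, 8, 13, 12, 15, 16, 8, 6].

[11, 8, 13, 12, 15, 16, 8, 6]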